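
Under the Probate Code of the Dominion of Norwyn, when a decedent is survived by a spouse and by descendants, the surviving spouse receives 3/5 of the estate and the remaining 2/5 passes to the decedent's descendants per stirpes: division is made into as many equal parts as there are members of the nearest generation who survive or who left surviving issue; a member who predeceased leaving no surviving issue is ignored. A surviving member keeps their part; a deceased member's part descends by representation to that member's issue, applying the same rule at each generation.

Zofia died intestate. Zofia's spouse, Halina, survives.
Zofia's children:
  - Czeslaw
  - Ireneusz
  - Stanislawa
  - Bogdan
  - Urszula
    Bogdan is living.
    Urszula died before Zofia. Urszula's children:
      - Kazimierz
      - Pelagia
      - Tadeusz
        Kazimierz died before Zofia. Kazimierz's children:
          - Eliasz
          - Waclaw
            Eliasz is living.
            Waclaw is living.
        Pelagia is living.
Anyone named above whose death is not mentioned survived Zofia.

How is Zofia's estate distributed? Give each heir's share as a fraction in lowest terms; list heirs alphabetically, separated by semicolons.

Bogdan 2/25; Czeslaw 2/25; Eliasz 1/75; Halina 3/5; Ireneusz 2/25; Pelagia 2/75; Stanislawa 2/25; Tadeusz 2/75; Waclaw 1/75

Halina, as surviving spouse, takes 3/5.
The remaining 2/5 passes to Zofia's descendants per stirpes.
The 2/5 is divided into 5 equal shares of 2/25 among Czeslaw, Ireneusz, Stanislawa, Bogdan, Urszula.
Czeslaw is living and takes 2/25.
Ireneusz is living and takes 2/25.
Stanislawa is living and takes 2/25.
Bogdan is living and takes 2/25.
Urszula predeceased; the 2/25 allotted to Urszula's branch passes to Urszula's issue by representation.
The 2/25 is divided into 3 equal shares of 2/75 among Kazimierz, Pelagia, Tadeusz.
Kazimierz predeceased; the 2/75 allotted to Kazimierz's branch passes to Kazimierz's issue by representation.
The 2/75 is divided into 2 equal shares of 1/75 among Eliasz, Waclaw.
Eliasz is living and takes 1/75.
Waclaw is living and takes 1/75.
Pelagia is living and takes 2/75.
Tadeusz is living and takes 2/75.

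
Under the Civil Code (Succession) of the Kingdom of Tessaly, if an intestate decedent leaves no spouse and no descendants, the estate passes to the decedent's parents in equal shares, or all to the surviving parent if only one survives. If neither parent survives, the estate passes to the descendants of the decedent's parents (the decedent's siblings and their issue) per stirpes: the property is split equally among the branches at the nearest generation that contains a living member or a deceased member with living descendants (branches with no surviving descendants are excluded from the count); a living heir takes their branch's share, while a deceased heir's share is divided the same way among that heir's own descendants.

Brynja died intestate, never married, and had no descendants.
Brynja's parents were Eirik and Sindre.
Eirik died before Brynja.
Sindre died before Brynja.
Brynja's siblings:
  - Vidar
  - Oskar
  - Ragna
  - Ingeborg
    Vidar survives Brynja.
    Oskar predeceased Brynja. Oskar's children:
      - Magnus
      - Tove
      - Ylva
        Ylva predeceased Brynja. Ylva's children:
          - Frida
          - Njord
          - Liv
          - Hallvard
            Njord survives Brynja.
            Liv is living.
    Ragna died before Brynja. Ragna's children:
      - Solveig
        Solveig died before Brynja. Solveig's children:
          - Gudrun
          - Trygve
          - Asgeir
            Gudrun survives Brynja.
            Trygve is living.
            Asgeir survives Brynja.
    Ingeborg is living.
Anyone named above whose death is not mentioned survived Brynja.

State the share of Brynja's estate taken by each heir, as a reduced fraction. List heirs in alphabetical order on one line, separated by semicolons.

Asgeir 1/12; Frida 1/48; Gudrun 1/12; Hallvard 1/48; Ingeborg 1/4; Liv 1/48; Magnus 1/12; Njord 1/48; Tove 1/12; Trygve 1/12; Vidar 1/4

Neither parent survives and there are no descendants, so the estate passes to Brynja's siblings and their issue per stirpes.
The estate is divided into 4 equal shares of 1/4 among Vidar, Oskar, Ragna, Ingeborg.
Vidar is living and takes 1/4.
Oskar predeceased; the 1/4 allotted to Oskar's branch passes to Oskar's issue by representation.
The 1/4 is divided into 3 equal shares of 1/12 among Magnus, Tove, Ylva.
Magnus is living and takes 1/12.
Tove is living and takes 1/12.
Ylva predeceased; the 1/12 allotted to Ylva's branch passes to Ylva's issue by representation.
The 1/12 is divided into 4 equal shares of 1/48 among Frida, Njord, Liv, Hallvard.
Frida is living and takes 1/48.
Njord is living and takes 1/48.
Liv is living and takes 1/48.
Hallvard is living and takes 1/48.
Ragna predeceased; the 1/4 allotted to Ragna's branch passes to Ragna's issue by representation.
Solveig's line is the sole branch at this level, so the full 1/4 passes to Solveig's issue by representation.
The 1/4 is divided into 3 equal shares of 1/12 among Gudrun, Trygve, Asgeir.
Gudrun is living and takes 1/12.
Trygve is living and takes 1/12.
Asgeir is living and takes 1/12.
Ingeborg is living and takes 1/4.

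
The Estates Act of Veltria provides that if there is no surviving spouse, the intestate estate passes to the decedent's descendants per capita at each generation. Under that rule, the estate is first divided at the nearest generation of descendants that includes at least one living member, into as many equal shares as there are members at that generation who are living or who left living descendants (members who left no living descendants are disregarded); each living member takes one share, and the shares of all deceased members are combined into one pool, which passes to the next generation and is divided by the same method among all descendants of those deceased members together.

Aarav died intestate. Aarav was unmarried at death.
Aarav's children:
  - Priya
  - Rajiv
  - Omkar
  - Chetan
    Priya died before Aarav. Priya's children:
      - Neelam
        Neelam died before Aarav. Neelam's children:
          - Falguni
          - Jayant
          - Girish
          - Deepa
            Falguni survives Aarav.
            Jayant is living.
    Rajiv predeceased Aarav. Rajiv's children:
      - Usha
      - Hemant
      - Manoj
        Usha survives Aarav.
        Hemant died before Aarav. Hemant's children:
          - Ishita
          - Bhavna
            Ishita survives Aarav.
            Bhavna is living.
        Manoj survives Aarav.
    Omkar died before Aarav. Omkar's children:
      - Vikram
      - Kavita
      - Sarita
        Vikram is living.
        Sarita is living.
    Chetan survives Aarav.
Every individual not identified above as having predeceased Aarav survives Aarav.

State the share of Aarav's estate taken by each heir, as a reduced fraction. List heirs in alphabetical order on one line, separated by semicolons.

Bhavna 1/28; Chetan 1/4; Deepa 1/28; Falguni 1/28; Girish 1/28; Ishita 1/28; Jayant 1/28; Kavita 3/28; Manoj 3/28; Sarita 3/28; Usha 3/28; Vikram 3/28

There is no surviving spouse, so the entire estate passes to Aarav's descendants per capita at each generation.
At generation 1 (Priya, Rajiv, Omkar, Chetan) there are 4 shares of (1)/4 = 1/4 each.
Living: Chetan — each takes 1/4.
Deceased: Priya, Rajiv, and Omkar. Their combined 3/4 is pooled and carried to generation 2.
At generation 2 (Neelam, Usha, Hemant, Manoj, Vikram, Kavita, Sarita) there are 7 shares of (3/4)/7 = 3/28 each.
Living: Usha, Manoj, Vikram, Kavita, and Sarita — each takes 3/28.
Deceased: Neelam and Hemant. Their combined 3/14 is pooled and carried to generation 3.
At generation 3 (Falguni, Jayant, Girish, Deepa, Ishita, Bhavna) there are 6 shares of (3/14)/6 = 1/28 each.
Living: Falguni, Jayant, Girish, Deepa, Ishita, and Bhavna — each takes 1/28.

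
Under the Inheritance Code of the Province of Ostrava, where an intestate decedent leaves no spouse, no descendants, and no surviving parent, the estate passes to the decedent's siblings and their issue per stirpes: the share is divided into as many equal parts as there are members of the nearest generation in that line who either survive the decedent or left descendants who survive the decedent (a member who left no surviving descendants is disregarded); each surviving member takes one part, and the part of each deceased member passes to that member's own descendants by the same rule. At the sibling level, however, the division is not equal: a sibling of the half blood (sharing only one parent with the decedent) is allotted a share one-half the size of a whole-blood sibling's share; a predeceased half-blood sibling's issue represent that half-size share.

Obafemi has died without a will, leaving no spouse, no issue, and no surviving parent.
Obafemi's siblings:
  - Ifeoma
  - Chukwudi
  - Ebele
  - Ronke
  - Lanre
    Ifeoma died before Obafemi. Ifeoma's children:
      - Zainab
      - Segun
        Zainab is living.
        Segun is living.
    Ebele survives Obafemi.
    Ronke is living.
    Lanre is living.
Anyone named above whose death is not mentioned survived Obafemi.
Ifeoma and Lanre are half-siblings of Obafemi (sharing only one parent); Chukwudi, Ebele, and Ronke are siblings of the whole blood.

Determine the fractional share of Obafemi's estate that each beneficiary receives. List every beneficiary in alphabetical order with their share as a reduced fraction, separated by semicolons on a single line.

Chukwudi 1/4; Ebele 1/4; Lanre 1/8; Ronke 1/4; Segun 1/16; Zainab 1/16

No spouse, descendants, or parent survives, so the estate passes to Obafemi's siblings per stirpes.
Half-blood siblings count for one-half the weight of whole-blood siblings at the initial division.
Dividing 1 in proportion to weights (total weight 4): Ifeoma (weight 1/2) → 1/8; Chukwudi (weight 1) → 1/4; Ebele (weight 1) → 1/4; Ronke (weight 1) → 1/4; Lanre (weight 1/2) → 1/8.
Ifeoma predeceased; the 1/8 allotted to Ifeoma's branch passes to Ifeoma's issue by representation.
The 1/8 is divided into 2 equal shares of 1/16 among Zainab, Segun.
Zainab is living and takes 1/16.
Segun is living and takes 1/16.
Chukwudi is living and takes 1/4.
Ebele is living and takes 1/4.
Ronke is living and takes 1/4.
Lanre is living and takes 1/8.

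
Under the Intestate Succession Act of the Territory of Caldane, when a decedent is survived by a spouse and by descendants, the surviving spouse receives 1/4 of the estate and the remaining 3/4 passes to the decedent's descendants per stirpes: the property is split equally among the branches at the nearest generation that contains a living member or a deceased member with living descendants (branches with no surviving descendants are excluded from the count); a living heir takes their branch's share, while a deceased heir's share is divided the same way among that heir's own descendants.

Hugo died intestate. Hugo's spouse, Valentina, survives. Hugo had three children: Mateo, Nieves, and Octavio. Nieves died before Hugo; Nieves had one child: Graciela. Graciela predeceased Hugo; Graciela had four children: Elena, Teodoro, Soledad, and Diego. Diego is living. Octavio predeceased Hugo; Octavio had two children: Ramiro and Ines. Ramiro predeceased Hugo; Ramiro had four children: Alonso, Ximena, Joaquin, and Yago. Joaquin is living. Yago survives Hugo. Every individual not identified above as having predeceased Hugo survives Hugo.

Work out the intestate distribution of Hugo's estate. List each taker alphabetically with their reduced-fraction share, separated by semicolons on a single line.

Valentina, as surviving spouse, takes 1/4.
The remaining 3/4 passes to Hugo's descendants per stirpes.
The 3/4 is divided into 3 equal shares of 1/4 among Mateo, Nieves, Octavio.
Mateo is living and takes 1/4.
Nieves predeceased; the 1/4 allotted to Nieves's branch passes to Nieves's issue by representation.
Graciela's line is the sole branch at this level, so the full 1/4 passes to Graciela's issue by representation.
The 1/4 is divided into 4 equal shares of 1/16 among Elena, Teodoro, Soledad, Diego.
Elena is living and takes 1/16.
Teodoro is living and takes 1/16.
Soledad is living and takes 1/16.
Diego is living and takes 1/16.
Octavio predeceased; the 1/4 allotted to Octavio's branch passes to Octavio's issue by representation.
The 1/4 is divided into 2 equal shares of 1/8 among Ramiro, Ines.
Ramiro predeceased; the 1/8 allotted to Ramiro's branch passes to Ramiro's issue by representation.
The 1/8 is divided into 4 equal shares of 1/32 among Alonso, Ximena, Joaquin, Yago.
Alonso is living and takes 1/32.
Ximena is living and takes 1/32.
Joaquin is living and takes 1/32.
Yago is living and takes 1/32.
Ines is living and takes 1/8.

Alonso 1/32; Diego 1/16; Elena 1/16; Ines 1/8; Joaquin 1/32; Mateo 1/4; Soledad 1/16; Teodoro 1/16; Valentina 1/4; Ximena 1/32; Yago 1/32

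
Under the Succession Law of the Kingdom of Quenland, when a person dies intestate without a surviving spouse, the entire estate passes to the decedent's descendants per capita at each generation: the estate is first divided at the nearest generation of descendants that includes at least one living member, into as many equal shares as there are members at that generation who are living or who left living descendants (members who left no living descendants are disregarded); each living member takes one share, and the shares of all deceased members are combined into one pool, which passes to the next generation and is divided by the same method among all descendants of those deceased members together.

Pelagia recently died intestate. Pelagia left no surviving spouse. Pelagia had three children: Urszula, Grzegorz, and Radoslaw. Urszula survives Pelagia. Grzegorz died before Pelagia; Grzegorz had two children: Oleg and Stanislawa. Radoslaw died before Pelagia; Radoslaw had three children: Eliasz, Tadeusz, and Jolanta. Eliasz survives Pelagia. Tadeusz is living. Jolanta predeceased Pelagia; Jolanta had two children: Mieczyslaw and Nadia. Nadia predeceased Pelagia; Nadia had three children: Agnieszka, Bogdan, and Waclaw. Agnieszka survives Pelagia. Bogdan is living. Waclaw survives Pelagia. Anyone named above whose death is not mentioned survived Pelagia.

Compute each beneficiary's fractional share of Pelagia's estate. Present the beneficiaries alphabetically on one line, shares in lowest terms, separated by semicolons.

There is no surviving spouse, so the entire estate passes to Pelagia's descendants per capita at each generation.
At generation 1 (Urszula, Grzegorz, Radoslaw) there are 3 shares of (1)/3 = 1/3 each.
Living: Urszula — each takes 1/3.
Deceased: Grzegorz and Radoslaw. Their combined 2/3 is pooled and carried to generation 2.
At generation 2 (Oleg, Stanislawa, Eliasz, Tadeusz, Jolanta) there are 5 shares of (2/3)/5 = 2/15 each.
Living: Oleg, Stanislawa, Eliasz, and Tadeusz — each takes 2/15.
Deceased: Jolanta. That 2/15 share is carried to generation 3.
At generation 3 (Mieczyslaw, Nadia) there are 2 shares of (2/15)/2 = 1/15 each.
Living: Mieczyslaw — each takes 1/15.
Deceased: Nadia. That 1/15 share is carried to generation 4.
At generation 4 (Agnieszka, Bogdan, Waclaw) there are 3 shares of (1/15)/3 = 1/45 each.
Living: Agnieszka, Bogdan, and Waclaw — each takes 1/45.

Agnieszka 1/45; Bogdan 1/45; Eliasz 2/15; Mieczyslaw 1/15; Oleg 2/15; Stanislawa 2/15; Tadeusz 2/15; Urszula 1/3; Waclaw 1/45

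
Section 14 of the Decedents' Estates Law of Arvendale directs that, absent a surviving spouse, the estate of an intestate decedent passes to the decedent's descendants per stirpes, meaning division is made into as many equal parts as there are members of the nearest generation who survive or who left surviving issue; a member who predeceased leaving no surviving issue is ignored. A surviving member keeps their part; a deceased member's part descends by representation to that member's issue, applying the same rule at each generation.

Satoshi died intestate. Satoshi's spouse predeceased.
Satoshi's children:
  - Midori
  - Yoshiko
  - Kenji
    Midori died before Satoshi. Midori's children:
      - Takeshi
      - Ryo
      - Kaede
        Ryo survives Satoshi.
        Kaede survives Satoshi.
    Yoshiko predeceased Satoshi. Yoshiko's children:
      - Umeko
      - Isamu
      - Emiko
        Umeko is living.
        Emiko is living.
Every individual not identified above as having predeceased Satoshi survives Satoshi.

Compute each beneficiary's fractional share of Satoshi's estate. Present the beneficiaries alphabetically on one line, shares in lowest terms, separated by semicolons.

Emiko 1/9; Isamu 1/9; Kaede 1/9; Kenji 1/3; Ryo 1/9; Takeshi 1/9; Umeko 1/9

There is no surviving spouse, so the entire estate passes to Satoshi's descendants per stirpes.
The estate is divided into 3 equal shares of 1/3 among Midori, Yoshiko, Kenji.
Midori predeceased; the 1/3 allotted to Midori's branch passes to Midori's issue by representation.
The 1/3 is divided into 3 equal shares of 1/9 among Takeshi, Ryo, Kaede.
Takeshi is living and takes 1/9.
Ryo is living and takes 1/9.
Kaede is living and takes 1/9.
Yoshiko predeceased; the 1/3 allotted to Yoshiko's branch passes to Yoshiko's issue by representation.
The 1/3 is divided into 3 equal shares of 1/9 among Umeko, Isamu, Emiko.
Umeko is living and takes 1/9.
Isamu is living and takes 1/9.
Emiko is living and takes 1/9.
Kenji is living and takes 1/3.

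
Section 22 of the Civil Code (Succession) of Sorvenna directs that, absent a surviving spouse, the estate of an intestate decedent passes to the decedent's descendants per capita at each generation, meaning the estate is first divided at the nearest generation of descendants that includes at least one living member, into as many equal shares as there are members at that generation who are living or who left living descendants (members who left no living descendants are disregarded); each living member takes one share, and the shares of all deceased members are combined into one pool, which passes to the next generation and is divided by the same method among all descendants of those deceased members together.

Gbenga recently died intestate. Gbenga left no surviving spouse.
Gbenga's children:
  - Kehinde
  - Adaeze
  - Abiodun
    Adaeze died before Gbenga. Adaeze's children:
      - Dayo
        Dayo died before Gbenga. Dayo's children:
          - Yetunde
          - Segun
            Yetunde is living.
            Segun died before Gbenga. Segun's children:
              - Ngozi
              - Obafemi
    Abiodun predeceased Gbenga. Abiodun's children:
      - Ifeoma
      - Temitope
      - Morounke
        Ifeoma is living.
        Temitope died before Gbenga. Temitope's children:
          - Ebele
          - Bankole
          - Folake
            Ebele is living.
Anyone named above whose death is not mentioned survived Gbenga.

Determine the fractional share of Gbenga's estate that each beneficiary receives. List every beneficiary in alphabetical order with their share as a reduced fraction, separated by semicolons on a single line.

Bankole 1/15; Ebele 1/15; Folake 1/15; Ifeoma 1/6; Kehinde 1/3; Morounke 1/6; Ngozi 1/30; Obafemi 1/30; Yetunde 1/15

There is no surviving spouse, so the entire estate passes to Gbenga's descendants per capita at each generation.
At generation 1 (Kehinde, Adaeze, Abiodun) there are 3 shares of (1)/3 = 1/3 each.
Living: Kehinde — each takes 1/3.
Deceased: Adaeze and Abiodun. Their combined 2/3 is pooled and carried to generation 2.
At generation 2 (Dayo, Ifeoma, Temitope, Morounke) there are 4 shares of (2/3)/4 = 1/6 each.
Living: Ifeoma and Morounke — each takes 1/6.
Deceased: Dayo and Temitope. Their combined 1/3 is pooled and carried to generation 3.
At generation 3 (Yetunde, Segun, Ebele, Bankole, Folake) there are 5 shares of (1/3)/5 = 1/15 each.
Living: Yetunde, Ebele, Bankole, and Folake — each takes 1/15.
Deceased: Segun. That 1/15 share is carried to generation 4.
At generation 4 (Ngozi, Obafemi) there are 2 shares of (1/15)/2 = 1/30 each.
Living: Ngozi and Obafemi — each takes 1/30.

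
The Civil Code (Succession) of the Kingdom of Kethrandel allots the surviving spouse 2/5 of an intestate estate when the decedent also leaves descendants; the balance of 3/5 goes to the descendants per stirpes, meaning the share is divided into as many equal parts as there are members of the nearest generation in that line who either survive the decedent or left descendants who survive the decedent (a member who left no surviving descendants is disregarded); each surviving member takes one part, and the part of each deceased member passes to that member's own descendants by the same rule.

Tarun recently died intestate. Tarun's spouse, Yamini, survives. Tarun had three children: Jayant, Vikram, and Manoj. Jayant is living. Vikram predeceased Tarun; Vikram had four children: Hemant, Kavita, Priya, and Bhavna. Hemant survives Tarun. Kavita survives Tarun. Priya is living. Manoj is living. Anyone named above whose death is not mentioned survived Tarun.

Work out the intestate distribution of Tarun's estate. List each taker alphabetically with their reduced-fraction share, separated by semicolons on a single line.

Yamini, as surviving spouse, takes 2/5.
The remaining 3/5 passes to Tarun's descendants per stirpes.
The 3/5 is divided into 3 equal shares of 1/5 among Jayant, Vikram, Manoj.
Jayant is living and takes 1/5.
Vikram predeceased; the 1/5 allotted to Vikram's branch passes to Vikram's issue by representation.
The 1/5 is divided into 4 equal shares of 1/20 among Hemant, Kavita, Priya, Bhavna.
Hemant is living and takes 1/20.
Kavita is living and takes 1/20.
Priya is living and takes 1/20.
Bhavna is living and takes 1/20.
Manoj is living and takes 1/5.

Bhavna 1/20; Hemant 1/20; Jayant 1/5; Kavita 1/20; Manoj 1/5; Priya 1/20; Yamini 2/5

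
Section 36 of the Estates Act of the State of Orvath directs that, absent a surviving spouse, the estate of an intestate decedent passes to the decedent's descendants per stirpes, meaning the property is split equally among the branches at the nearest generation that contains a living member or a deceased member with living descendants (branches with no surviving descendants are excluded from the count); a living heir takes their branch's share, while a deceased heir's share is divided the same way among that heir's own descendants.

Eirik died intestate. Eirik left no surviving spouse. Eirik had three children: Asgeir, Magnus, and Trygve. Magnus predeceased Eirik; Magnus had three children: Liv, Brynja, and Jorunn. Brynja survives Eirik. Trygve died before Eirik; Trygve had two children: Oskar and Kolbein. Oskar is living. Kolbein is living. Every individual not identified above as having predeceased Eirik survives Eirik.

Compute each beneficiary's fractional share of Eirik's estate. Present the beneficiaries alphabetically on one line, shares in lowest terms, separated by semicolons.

There is no surviving spouse, so the entire estate passes to Eirik's descendants per stirpes.
The estate is divided into 3 equal shares of 1/3 among Asgeir, Magnus, Trygve.
Asgeir is living and takes 1/3.
Magnus predeceased; the 1/3 allotted to Magnus's branch passes to Magnus's issue by representation.
The 1/3 is divided into 3 equal shares of 1/9 among Liv, Brynja, Jorunn.
Liv is living and takes 1/9.
Brynja is living and takes 1/9.
Jorunn is living and takes 1/9.
Trygve predeceased; the 1/3 allotted to Trygve's branch passes to Trygve's issue by representation.
The 1/3 is divided into 2 equal shares of 1/6 among Oskar, Kolbein.
Oskar is living and takes 1/6.
Kolbein is living and takes 1/6.

Asgeir 1/3; Brynja 1/9; Jorunn 1/9; Kolbein 1/6; Liv 1/9; Oskar 1/6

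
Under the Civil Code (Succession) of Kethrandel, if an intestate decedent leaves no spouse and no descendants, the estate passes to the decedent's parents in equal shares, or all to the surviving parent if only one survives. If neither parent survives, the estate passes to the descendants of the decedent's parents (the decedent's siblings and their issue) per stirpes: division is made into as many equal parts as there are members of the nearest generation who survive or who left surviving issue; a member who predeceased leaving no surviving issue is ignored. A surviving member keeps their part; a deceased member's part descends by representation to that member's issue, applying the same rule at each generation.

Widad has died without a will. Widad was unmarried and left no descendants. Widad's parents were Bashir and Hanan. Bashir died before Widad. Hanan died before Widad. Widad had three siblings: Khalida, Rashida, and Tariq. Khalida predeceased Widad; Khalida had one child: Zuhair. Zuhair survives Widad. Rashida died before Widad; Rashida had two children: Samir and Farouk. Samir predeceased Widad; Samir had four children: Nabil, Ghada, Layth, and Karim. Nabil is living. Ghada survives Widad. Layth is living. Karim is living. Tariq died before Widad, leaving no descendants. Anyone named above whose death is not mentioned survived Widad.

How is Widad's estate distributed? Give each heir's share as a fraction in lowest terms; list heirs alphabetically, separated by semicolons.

Neither parent survives and there are no descendants, so the estate passes to Widad's siblings and their issue per stirpes.
Tariq left no surviving issue, so that branch lapses and is disregarded.
The estate is divided into 2 equal shares of 1/2 among Khalida, Rashida.
Khalida predeceased; the 1/2 allotted to Khalida's branch passes to Khalida's issue by representation.
Zuhair is the sole taker at this level and receives the full 1/2.
Rashida predeceased; the 1/2 allotted to Rashida's branch passes to Rashida's issue by representation.
The 1/2 is divided into 2 equal shares of 1/4 among Samir, Farouk.
Samir predeceased; the 1/4 allotted to Samir's branch passes to Samir's issue by representation.
The 1/4 is divided into 4 equal shares of 1/16 among Nabil, Ghada, Layth, Karim.
Nabil is living and takes 1/16.
Ghada is living and takes 1/16.
Layth is living and takes 1/16.
Karim is living and takes 1/16.
Farouk is living and takes 1/4.

Farouk 1/4; Ghada 1/16; Karim 1/16; Layth 1/16; Nabil 1/16; Zuhair 1/2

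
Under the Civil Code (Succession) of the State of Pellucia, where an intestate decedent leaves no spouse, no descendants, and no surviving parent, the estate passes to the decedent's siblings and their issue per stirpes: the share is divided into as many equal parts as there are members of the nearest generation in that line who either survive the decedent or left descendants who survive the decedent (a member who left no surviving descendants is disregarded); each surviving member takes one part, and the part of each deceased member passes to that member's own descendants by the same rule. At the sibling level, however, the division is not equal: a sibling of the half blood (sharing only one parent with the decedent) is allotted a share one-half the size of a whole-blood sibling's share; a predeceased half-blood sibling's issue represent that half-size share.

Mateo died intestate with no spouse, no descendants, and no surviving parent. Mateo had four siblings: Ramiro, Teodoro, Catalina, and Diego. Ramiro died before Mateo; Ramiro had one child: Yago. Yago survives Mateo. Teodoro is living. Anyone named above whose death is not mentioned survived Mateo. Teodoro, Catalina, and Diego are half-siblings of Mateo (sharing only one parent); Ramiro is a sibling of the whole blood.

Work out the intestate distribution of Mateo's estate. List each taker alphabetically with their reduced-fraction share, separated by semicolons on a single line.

Catalina 1/5; Diego 1/5; Teodoro 1/5; Yago 2/5

No spouse, descendants, or parent survives, so the estate passes to Mateo's siblings per stirpes.
Half-blood siblings count for one-half the weight of whole-blood siblings at the initial division.
Dividing 1 in proportion to weights (total weight 5/2): Ramiro (weight 1) → 2/5; Teodoro (weight 1/2) → 1/5; Catalina (weight 1/2) → 1/5; Diego (weight 1/2) → 1/5.
Ramiro predeceased; the 2/5 allotted to Ramiro's branch passes to Ramiro's issue by representation.
Yago is the sole taker at this level and receives the full 2/5.
Teodoro is living and takes 1/5.
Catalina is living and takes 1/5.
Diego is living and takes 1/5.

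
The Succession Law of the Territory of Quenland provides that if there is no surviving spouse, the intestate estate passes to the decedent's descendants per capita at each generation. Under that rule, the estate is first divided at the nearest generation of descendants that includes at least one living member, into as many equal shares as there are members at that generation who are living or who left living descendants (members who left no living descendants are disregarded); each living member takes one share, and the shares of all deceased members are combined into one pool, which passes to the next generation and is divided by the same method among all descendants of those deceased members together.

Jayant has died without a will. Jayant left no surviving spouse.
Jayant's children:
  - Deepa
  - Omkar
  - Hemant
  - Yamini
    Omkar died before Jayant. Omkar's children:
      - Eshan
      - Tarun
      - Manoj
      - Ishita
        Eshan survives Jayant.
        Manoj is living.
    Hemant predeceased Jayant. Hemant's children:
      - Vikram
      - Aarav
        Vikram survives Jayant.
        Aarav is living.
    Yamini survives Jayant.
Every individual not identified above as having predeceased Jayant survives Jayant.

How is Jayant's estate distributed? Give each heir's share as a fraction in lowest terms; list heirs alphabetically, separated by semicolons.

There is no surviving spouse, so the entire estate passes to Jayant's descendants per capita at each generation.
At generation 1 (Deepa, Omkar, Hemant, Yamini) there are 4 shares of (1)/4 = 1/4 each.
Living: Deepa and Yamini — each takes 1/4.
Deceased: Omkar and Hemant. Their combined 1/2 is pooled and carried to generation 2.
At generation 2 (Eshan, Tarun, Manoj, Ishita, Vikram, Aarav) there are 6 shares of (1/2)/6 = 1/12 each.
Living: Eshan, Tarun, Manoj, Ishita, Vikram, and Aarav — each takes 1/12.

Aarav 1/12; Deepa 1/4; Eshan 1/12; Ishita 1/12; Manoj 1/12; Tarun 1/12; Vikram 1/12; Yamini 1/4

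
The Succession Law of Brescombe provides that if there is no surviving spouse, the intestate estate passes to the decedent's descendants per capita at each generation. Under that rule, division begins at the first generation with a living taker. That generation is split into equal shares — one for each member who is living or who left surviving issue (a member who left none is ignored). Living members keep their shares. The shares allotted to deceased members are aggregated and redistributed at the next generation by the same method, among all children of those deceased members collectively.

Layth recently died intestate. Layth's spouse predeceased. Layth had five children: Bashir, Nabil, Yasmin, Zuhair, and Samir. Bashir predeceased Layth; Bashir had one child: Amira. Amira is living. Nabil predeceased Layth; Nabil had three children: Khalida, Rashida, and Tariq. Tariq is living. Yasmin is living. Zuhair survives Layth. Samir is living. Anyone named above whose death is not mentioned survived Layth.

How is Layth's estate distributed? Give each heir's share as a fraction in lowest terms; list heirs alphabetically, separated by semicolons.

Amira 1/10; Khalida 1/10; Rashida 1/10; Samir 1/5; Tariq 1/10; Yasmin 1/5; Zuhair 1/5

There is no surviving spouse, so the entire estate passes to Layth's descendants per capita at each generation.
At generation 1 (Bashir, Nabil, Yasmin, Zuhair, Samir) there are 5 shares of (1)/5 = 1/5 each.
Living: Yasmin, Zuhair, and Samir — each takes 1/5.
Deceased: Bashir and Nabil. Their combined 2/5 is pooled and carried to generation 2.
At generation 2 (Amira, Khalida, Rashida, Tariq) there are 4 shares of (2/5)/4 = 1/10 each.
Living: Amira, Khalida, Rashida, and Tariq — each takes 1/10.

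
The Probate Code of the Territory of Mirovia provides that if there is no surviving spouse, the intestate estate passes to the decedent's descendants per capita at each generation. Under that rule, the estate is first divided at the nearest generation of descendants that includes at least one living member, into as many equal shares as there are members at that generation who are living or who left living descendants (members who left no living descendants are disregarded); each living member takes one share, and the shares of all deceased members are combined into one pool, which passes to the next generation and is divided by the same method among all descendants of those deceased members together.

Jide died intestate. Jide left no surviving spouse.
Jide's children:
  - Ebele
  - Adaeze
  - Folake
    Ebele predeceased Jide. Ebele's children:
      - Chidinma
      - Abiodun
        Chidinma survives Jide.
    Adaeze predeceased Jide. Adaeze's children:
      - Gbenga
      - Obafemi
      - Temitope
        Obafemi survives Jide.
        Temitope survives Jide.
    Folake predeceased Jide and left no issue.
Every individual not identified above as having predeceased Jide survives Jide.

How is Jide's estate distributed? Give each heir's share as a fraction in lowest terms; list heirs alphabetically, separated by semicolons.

There is no surviving spouse, so the entire estate passes to Jide's descendants per capita at each generation.
No one at generation 1 (Ebele, Adaeze) is living; moving to the next generation.
At generation 2 (Chidinma, Abiodun, Gbenga, Obafemi, Temitope) there are 5 shares of (1)/5 = 1/5 each.
Living: Chidinma, Abiodun, Gbenga, Obafemi, and Temitope — each takes 1/5.

Abiodun 1/5; Chidinma 1/5; Gbenga 1/5; Obafemi 1/5; Temitope 1/5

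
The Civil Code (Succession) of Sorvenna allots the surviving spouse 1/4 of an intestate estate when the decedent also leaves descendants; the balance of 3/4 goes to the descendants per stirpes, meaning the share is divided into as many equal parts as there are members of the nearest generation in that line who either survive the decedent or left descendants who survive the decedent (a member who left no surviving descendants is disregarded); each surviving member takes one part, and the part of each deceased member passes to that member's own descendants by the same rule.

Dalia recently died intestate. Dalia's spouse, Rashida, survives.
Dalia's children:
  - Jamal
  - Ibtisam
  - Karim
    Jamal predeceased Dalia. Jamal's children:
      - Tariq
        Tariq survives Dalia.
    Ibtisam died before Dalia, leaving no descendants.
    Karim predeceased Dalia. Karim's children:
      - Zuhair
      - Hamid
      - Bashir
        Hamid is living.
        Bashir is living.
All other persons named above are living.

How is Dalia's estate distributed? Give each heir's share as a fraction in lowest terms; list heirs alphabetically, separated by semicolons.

Bashir 1/8; Hamid 1/8; Rashida 1/4; Tariq 3/8; Zuhair 1/8

Rashida, as surviving spouse, takes 1/4.
The remaining 3/4 passes to Dalia's descendants per stirpes.
Ibtisam left no surviving issue, so that branch lapses and is disregarded.
The 3/4 is divided into 2 equal shares of 3/8 among Jamal, Karim.
Jamal predeceased; the 3/8 allotted to Jamal's branch passes to Jamal's issue by representation.
Tariq is the sole taker at this level and receives the full 3/8.
Karim predeceased; the 3/8 allotted to Karim's branch passes to Karim's issue by representation.
The 3/8 is divided into 3 equal shares of 1/8 among Zuhair, Hamid, Bashir.
Zuhair is living and takes 1/8.
Hamid is living and takes 1/8.
Bashir is living and takes 1/8.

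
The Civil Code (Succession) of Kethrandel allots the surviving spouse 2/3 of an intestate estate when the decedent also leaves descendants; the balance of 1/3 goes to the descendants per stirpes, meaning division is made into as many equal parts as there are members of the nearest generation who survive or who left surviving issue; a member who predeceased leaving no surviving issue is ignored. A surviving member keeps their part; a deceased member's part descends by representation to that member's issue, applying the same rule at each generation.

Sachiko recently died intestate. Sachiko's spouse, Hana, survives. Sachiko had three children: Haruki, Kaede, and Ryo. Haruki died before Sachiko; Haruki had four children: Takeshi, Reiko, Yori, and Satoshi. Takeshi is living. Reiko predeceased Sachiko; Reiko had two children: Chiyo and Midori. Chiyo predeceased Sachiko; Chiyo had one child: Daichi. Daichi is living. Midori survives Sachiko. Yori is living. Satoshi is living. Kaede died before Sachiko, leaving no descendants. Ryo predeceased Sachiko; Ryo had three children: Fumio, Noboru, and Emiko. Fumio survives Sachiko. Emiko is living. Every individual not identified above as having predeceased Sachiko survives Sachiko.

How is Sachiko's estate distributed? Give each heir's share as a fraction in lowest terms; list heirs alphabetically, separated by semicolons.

Hana, as surviving spouse, takes 2/3.
The remaining 1/3 passes to Sachiko's descendants per stirpes.
Kaede left no surviving issue, so that branch lapses and is disregarded.
The 1/3 is divided into 2 equal shares of 1/6 among Haruki, Ryo.
Haruki predeceased; the 1/6 allotted to Haruki's branch passes to Haruki's issue by representation.
The 1/6 is divided into 4 equal shares of 1/24 among Takeshi, Reiko, Yori, Satoshi.
Takeshi is living and takes 1/24.
Reiko predeceased; the 1/24 allotted to Reiko's branch passes to Reiko's issue by representation.
The 1/24 is divided into 2 equal shares of 1/48 among Chiyo, Midori.
Chiyo predeceased; the 1/48 allotted to Chiyo's branch passes to Chiyo's issue by representation.
Daichi is the sole taker at this level and receives the full 1/48.
Midori is living and takes 1/48.
Yori is living and takes 1/24.
Satoshi is living and takes 1/24.
Ryo predeceased; the 1/6 allotted to Ryo's branch passes to Ryo's issue by representation.
The 1/6 is divided into 3 equal shares of 1/18 among Fumio, Noboru, Emiko.
Fumio is living and takes 1/18.
Noboru is living and takes 1/18.
Emiko is living and takes 1/18.

Daichi 1/48; Emiko 1/18; Fumio 1/18; Hana 2/3; Midori 1/48; Noboru 1/18; Satoshi 1/24; Takeshi 1/24; Yori 1/24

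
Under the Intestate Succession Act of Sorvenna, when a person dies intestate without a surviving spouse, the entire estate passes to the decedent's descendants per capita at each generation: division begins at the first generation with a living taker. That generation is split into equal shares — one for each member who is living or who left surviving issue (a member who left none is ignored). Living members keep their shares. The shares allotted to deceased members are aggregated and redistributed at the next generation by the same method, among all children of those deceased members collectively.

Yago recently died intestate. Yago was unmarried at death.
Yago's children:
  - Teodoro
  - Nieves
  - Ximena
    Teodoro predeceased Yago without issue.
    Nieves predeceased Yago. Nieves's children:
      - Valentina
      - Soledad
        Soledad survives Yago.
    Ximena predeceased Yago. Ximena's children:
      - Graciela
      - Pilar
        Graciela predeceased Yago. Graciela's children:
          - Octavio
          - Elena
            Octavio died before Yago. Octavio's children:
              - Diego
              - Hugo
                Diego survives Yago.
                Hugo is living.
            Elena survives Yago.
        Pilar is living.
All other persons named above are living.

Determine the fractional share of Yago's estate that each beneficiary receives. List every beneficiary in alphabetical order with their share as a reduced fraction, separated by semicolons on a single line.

Diego 1/16; Elena 1/8; Hugo 1/16; Pilar 1/4; Soledad 1/4; Valentina 1/4

There is no surviving spouse, so the entire estate passes to Yago's descendants per capita at each generation.
No one at generation 1 (Nieves, Ximena) is living; moving to the next generation.
At generation 2 (Valentina, Soledad, Graciela, Pilar) there are 4 shares of (1)/4 = 1/4 each.
Living: Valentina, Soledad, and Pilar — each takes 1/4.
Deceased: Graciela. That 1/4 share is carried to generation 3.
At generation 3 (Octavio, Elena) there are 2 shares of (1/4)/2 = 1/8 each.
Living: Elena — each takes 1/8.
Deceased: Octavio. That 1/8 share is carried to generation 4.
At generation 4 (Diego, Hugo) there are 2 shares of (1/8)/2 = 1/16 each.
Living: Diego and Hugo — each takes 1/16.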